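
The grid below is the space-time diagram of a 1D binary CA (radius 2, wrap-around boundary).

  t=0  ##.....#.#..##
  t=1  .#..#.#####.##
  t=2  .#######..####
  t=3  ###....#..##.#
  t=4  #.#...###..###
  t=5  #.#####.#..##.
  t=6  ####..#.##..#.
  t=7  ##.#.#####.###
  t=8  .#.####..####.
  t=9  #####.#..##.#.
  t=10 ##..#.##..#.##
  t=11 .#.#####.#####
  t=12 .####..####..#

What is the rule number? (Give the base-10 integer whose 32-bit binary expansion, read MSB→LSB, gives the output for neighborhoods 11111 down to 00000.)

  ##### -> .   bit 31 = 0  t=1,i=8
  ####. -> .   bit 30 = 0  t=0,i=0
  ###.# -> #   bit 29 = 1  t=1,i=10
  ###.. -> #   bit 28 = 1  t=0,i=1
  ##.## -> #   bit 27 = 1  t=1,i=11
  ##.#. -> .   bit 26 = 0  t=1,i=0
  ##..# -> .   bit 25 = 0  t=2,i=8
  ##... -> .   bit 24 = 0  t=0,i=2
  #.### -> #   bit 23 = 1  t=1,i=6
  #.##. -> #   bit 22 = 1  t=1,i=12
  #.#.# -> #   bit 21 = 1  t=5,i=0
  #.#.. -> #   bit 20 = 1  t=0,i=9
  #..## -> .   bit 19 = 0  t=0,i=11
  #..#. -> #   bit 18 = 1  t=1,i=3
  #...# -> #   bit 17 = 1  t=4,i=4
  #.... -> .   bit 16 = 0  t=0,i=3
  .#### -> #   bit 15 = 1  t=0,i=13
  .###. -> .   bit 14 = 0  t=4,i=7
  .##.# -> #   bit 13 = 1  t=1,i=13
  .##.. -> #   bit 12 = 1  t=6,i=9
  .#.## -> #   bit 11 = 1  t=1,i=5
  .#.#. -> #   bit 10 = 1  t=0,i=8
  .#..# -> #   bit 9 = 1  t=0,i=10
  .#... -> #   bit 8 = 1  t=4,i=3
  ..### -> #   bit 7 = 1  t=0,i=12
  ..##. -> .   bit 6 = 0  t=3,i=10
  ..#.# -> #   bit 5 = 1  t=0,i=7
  ..#.. -> #   bit 4 = 1  t=3,i=7
  ...## -> #   bit 3 = 1  t=4,i=5
  ...#. -> #   bit 2 = 1  t=0,i=6
  ....# -> .   bit 1 = 0  t=0,i=5
  ..... -> #   bit 0 = 1  t=0,i=4
  bits 00111000111101101011111110111101 = 955695037

955695037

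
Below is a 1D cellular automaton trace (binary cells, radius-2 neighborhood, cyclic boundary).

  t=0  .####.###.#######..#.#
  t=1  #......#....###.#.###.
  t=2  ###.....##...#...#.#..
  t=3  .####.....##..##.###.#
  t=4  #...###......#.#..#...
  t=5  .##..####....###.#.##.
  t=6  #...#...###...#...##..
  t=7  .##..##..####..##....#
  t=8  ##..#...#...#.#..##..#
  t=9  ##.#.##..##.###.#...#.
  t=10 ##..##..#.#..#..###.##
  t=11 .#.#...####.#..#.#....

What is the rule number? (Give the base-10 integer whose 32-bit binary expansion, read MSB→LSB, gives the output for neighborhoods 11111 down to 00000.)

  #####|#  b31=1 t=0,i=12
  ####.|.  b30=0 t=0,i=3
  ###.#|.  b29=0 t=0,i=4
  ###..|#  b28=1 t=0,i=16
  ##.##|.  b27=0 t=0,i=5
  ##.#.|.  b26=0 t=1,i=15
  ##..#|.  b25=0 t=0,i=17
  ##...|#  b24=1 t=2,i=3
  #.###|.  b23=0 t=0,i=1
  #.##.|#  b22=1 t=5,i=19
  #.#.#|.  b21=0 t=0,i=21
  #.#..|#  b20=1 t=1,i=0
  #..##|#  b19=1 t=2,i=21
  #..#.|#  b18=1 t=0,i=18
  #...#|#  b17=1 t=2,i=11
  #....|#  b16=1 t=1,i=2
  .####|.  b15=0 t=0,i=2
  .###.|#  b14=1 t=0,i=7
  .##.#|#  b13=1 t=3,i=15
  .##..|.  b12=0 t=2,i=9
  .#.##|#  b11=1 t=0,i=0
  .#.#.|#  b10=1 t=0,i=20
  .#..#|.  b9=0 t=2,i=20
  .#...|#  b8=1 t=1,i=1
  ..###|.  b7=0 t=1,i=12
  ..##.|.  b6=0 t=2,i=8
  ..#.#|#  b5=1 t=0,i=19
  ..#..|.  b4=0 t=1,i=7
  ...##|.  b3=0 t=1,i=11
  ...#.|.  b2=0 t=1,i=6
  ....#|.  b1=0 t=1,i=5
  .....|.  b0=0 t=1,i=3
  bits 10010001010111110110110100100000 = 2438950176

2438950176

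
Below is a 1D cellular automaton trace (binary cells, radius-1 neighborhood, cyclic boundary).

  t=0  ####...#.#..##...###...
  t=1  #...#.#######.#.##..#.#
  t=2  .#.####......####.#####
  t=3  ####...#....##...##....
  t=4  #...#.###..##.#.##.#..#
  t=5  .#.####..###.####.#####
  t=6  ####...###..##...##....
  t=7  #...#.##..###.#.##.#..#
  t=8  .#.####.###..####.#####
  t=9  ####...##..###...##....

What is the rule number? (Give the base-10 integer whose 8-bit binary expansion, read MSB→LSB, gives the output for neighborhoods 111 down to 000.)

  ### -> .   bit 7 = 0  t=0,i=1
  ##. -> .   bit 6 = 0  t=0,i=3
  #.# -> #   bit 5 = 1  t=0,i=8
  #.. -> #   bit 4 = 1  t=0,i=4
  .## -> #   bit 3 = 1  t=0,i=0
  .#. -> #   bit 2 = 1  t=0,i=7
  ..# -> #   bit 1 = 1  t=0,i=6
  ... -> .   bit 0 = 0  t=0,i=5
  bits 00111110 = 62

62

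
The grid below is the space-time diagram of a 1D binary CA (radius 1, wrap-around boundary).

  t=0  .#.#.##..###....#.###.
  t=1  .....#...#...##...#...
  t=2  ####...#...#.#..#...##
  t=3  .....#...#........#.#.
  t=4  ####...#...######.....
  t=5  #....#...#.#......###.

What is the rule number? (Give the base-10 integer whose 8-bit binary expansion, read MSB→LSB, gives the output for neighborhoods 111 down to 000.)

9

  nb ###: next=.  (t=0,i=10, bit7=0)
  nb ##.: next=.  (t=0,i=6, bit6=0)
  nb #.#: next=.  (t=0,i=2, bit5=0)
  nb #..: next=.  (t=0,i=7, bit4=0)
  nb .##: next=#  (t=0,i=5, bit3=1)
  nb .#.: next=.  (t=0,i=1, bit2=0)
  nb ..#: next=.  (t=0,i=0, bit1=0)
  nb ...: next=#  (t=0,i=13, bit0=1)
  bits 00001001 = 9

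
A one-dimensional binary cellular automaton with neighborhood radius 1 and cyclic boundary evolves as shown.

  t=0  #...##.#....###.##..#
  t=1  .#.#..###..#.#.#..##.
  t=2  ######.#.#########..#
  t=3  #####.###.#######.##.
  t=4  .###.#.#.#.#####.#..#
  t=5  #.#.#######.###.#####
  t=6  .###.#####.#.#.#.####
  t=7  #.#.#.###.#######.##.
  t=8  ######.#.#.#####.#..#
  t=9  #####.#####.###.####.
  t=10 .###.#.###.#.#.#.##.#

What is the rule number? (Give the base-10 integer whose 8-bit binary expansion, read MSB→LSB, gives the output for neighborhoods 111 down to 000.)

  ###|#  b7=1 t=0,i=13
  ##.|.  b6=0 t=0,i=0
  #.#|#  b5=1 t=0,i=6
  #..|#  b4=1 t=0,i=1
  .##|.  b3=0 t=0,i=4
  .#.|#  b2=1 t=0,i=7
  ..#|#  b1=1 t=0,i=3
  ...|.  b0=0 t=0,i=2
  bits 10110110 = 182

182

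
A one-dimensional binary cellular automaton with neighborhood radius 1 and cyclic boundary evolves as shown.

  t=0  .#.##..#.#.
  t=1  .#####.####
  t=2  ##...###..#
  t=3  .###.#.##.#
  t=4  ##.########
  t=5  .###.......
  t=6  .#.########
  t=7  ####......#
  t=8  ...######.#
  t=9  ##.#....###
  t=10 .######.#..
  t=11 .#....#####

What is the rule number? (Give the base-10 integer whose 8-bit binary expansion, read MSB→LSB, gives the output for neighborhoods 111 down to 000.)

  nb ###: next=.  (t=1,i=2, bit7=0)
  nb ##.: next=#  (t=0,i=4, bit6=1)
  nb #.#: next=#  (t=0,i=2, bit5=1)
  nb #..: next=#  (t=0,i=5, bit4=1)
  nb .##: next=#  (t=0,i=3, bit3=1)
  nb .#.: next=#  (t=0,i=1, bit2=1)
  nb ..#: next=.  (t=0,i=0, bit1=0)
  nb ...: next=#  (t=2,i=3, bit0=1)
  bits 01111101 = 125

125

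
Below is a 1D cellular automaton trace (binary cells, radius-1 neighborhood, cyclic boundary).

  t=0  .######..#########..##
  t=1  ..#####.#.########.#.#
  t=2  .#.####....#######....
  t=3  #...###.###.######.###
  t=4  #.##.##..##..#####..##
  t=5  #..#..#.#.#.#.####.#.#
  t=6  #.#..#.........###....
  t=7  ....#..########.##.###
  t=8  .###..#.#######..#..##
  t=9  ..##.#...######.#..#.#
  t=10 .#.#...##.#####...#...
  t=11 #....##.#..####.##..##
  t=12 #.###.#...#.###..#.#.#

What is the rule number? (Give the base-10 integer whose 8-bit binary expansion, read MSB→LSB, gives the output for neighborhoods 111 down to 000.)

195

  ### -> #   bit 7 = 1  t=0,i=2
  ##. -> #   bit 6 = 1  t=0,i=6
  #.# -> .   bit 5 = 0  t=0,i=0
  #.. -> .   bit 4 = 0  t=0,i=7
  .## -> .   bit 3 = 0  t=0,i=1
  .#. -> .   bit 2 = 0  t=1,i=8
  ..# -> #   bit 1 = 1  t=0,i=8
  ... -> #   bit 0 = 1  t=2,i=8
  bits 11000011 = 195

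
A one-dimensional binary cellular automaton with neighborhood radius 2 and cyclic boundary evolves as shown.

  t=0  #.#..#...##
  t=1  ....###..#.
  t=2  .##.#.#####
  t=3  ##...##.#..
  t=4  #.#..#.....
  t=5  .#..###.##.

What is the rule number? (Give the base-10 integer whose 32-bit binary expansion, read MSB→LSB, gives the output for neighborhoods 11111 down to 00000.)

2613317075

  nb #####: next=#  (t=2,i=8, bit31=1)
  nb ####.: next=.  (t=2,i=9, bit30=0)
  nb ###.#: next=.  (t=0,i=0, bit29=0)
  nb ###..: next=#  (t=1,i=6, bit28=1)
  nb ##.##: next=#  (t=2,i=0, bit27=1)
  nb ##.#.: next=.  (t=0,i=1, bit26=0)
  nb ##..#: next=#  (t=1,i=7, bit25=1)
  nb ##...: next=#  (t=3,i=2, bit24=1)
  nb #.###: next=#  (t=2,i=6, bit23=1)
  nb #.##.: next=#  (t=2,i=1, bit22=1)
  nb #.#.#: next=.  (t=2,i=4, bit21=0)
  nb #.#..: next=.  (t=0,i=2, bit20=0)
  nb #..##: next=.  (t=3,i=10, bit19=0)
  nb #..#.: next=#  (t=0,i=4, bit18=1)
  nb #...#: next=.  (t=0,i=7, bit17=0)
  nb #....: next=.  (t=1,i=0, bit16=0)
  nb .####: next=.  (t=2,i=7, bit15=0)
  nb .###.: next=.  (t=0,i=10, bit14=0)
  nb .##.#: next=.  (t=2,i=2, bit13=0)
  nb .##..: next=.  (t=3,i=1, bit12=0)
  nb .#.##: next=#  (t=2,i=5, bit11=1)
  nb .#.#.: next=#  (t=4,i=1, bit10=1)
  nb .#..#: next=.  (t=0,i=3, bit9=0)
  nb .#...: next=#  (t=0,i=6, bit8=1)
  nb ..###: next=#  (t=0,i=9, bit7=1)
  nb ..##.: next=#  (t=3,i=0, bit6=1)
  nb ..#.#: next=.  (t=4,i=0, bit5=0)
  nb ..#..: next=#  (t=0,i=5, bit4=1)
  nb ...##: next=.  (t=0,i=8, bit3=0)
  nb ...#.: next=.  (t=4,i=10, bit2=0)
  nb ....#: next=#  (t=1,i=2, bit1=1)
  nb .....: next=#  (t=1,i=1, bit0=1)
  bits 10011011110001000000110111010011 = 2613317075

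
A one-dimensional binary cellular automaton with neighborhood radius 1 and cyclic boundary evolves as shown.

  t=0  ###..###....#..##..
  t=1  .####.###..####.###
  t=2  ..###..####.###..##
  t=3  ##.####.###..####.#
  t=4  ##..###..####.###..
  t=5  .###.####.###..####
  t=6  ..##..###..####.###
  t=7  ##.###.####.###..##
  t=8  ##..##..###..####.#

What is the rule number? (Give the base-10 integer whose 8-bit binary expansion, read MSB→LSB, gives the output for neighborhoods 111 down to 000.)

214

  [7] ### => #  t=0,i=1
  [6] ##. => #  t=0,i=2
  [5] #.# => .  t=1,i=0
  [4] #.. => #  t=0,i=3
  [3] .## => .  t=0,i=0
  [2] .#. => #  t=0,i=12
  [1] ..# => #  t=0,i=4
  [0] ... => .  t=0,i=9
  bits 11010110 = 214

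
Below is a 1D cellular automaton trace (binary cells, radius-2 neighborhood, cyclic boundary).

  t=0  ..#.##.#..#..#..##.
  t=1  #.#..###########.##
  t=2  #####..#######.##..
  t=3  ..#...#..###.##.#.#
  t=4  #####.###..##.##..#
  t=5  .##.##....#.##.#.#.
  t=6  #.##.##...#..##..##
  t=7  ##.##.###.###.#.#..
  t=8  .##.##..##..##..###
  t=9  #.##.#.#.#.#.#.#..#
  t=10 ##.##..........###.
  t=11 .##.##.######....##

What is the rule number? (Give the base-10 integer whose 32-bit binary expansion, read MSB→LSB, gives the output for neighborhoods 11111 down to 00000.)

2904437553

  nb #####: next=#  (t=1,i=7, bit31=1)
  nb ####.: next=.  (t=1,i=14, bit30=0)
  nb ###.#: next=#  (t=1,i=0, bit29=1)
  nb ###..: next=.  (t=2,i=4, bit28=0)
  nb ##.##: next=#  (t=1,i=16, bit27=1)
  nb ##.#.: next=#  (t=0,i=6, bit26=1)
  nb ##..#: next=.  (t=2,i=5, bit25=0)
  nb ##...: next=#  (t=0,i=18, bit24=1)
  nb #.###: next=.  (t=1,i=17, bit23=0)
  nb #.##.: next=.  (t=0,i=4, bit22=0)
  nb #.#.#: next=.  (t=3,i=16, bit21=0)
  nb #.#..: next=#  (t=0,i=7, bit20=1)
  nb #..##: next=#  (t=0,i=15, bit19=1)
  nb #..#.: next=#  (t=0,i=9, bit18=1)
  nb #...#: next=#  (t=0,i=0, bit17=1)
  nb #....: next=.  (t=5,i=7, bit16=0)
  nb .####: next=.  (t=1,i=6, bit15=0)
  nb .###.: next=.  (t=1,i=18, bit14=0)
  nb .##.#: next=#  (t=0,i=5, bit13=1)
  nb .##..: next=#  (t=0,i=17, bit12=1)
  nb .#.##: next=.  (t=0,i=3, bit11=0)
  nb .#.#.: next=.  (t=3,i=17, bit10=0)
  nb .#..#: next=#  (t=0,i=8, bit9=1)
  nb .#...: next=#  (t=3,i=3, bit8=1)
  nb ..###: next=.  (t=1,i=5, bit7=0)
  nb ..##.: next=.  (t=0,i=16, bit6=0)
  nb ..#.#: next=#  (t=0,i=2, bit5=1)
  nb ..#..: next=#  (t=0,i=10, bit4=1)
  nb ...##: next=.  (t=10,i=14, bit3=0)
  nb ...#.: next=.  (t=0,i=1, bit2=0)
  nb ....#: next=.  (t=5,i=8, bit1=0)
  nb .....: next=#  (t=10,i=7, bit0=1)
  bits 10101101000111100011001100110001 = 2904437553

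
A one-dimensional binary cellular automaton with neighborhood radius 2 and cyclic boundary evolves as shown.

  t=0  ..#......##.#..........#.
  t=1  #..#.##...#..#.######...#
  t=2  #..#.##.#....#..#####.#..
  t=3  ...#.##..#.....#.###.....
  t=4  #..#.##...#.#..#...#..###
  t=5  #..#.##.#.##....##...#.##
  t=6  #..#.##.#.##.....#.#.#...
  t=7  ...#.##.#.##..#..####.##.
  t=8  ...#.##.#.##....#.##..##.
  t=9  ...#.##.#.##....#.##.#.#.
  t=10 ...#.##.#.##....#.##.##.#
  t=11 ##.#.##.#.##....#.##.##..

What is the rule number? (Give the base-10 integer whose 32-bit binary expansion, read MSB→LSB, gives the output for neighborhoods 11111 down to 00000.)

  ##### -> #   bit 31 = 1  t=1,i=17
  ####. -> #   bit 30 = 1  t=1,i=19
  ###.# -> .   bit 29 = 0  t=2,i=20
  ###.. -> #   bit 28 = 1  t=1,i=20
  ##.## -> .   bit 27 = 0  t=7,i=21
  ##.#. -> .   bit 26 = 0  t=0,i=11
  ##..# -> .   bit 25 = 0  t=1,i=1
  ##... -> .   bit 24 = 0  t=1,i=7
  #.### -> .   bit 23 = 0  t=1,i=15
  #.##. -> #   bit 22 = 1  t=1,i=5
  #.#.# -> #   bit 21 = 1  t=5,i=8
  #.#.. -> .   bit 20 = 0  t=0,i=12
  #..## -> #   bit 19 = 1  t=2,i=15
  #..#. -> .   bit 18 = 0  t=1,i=2
  #...# -> #   bit 17 = 1  t=0,i=0
  #.... -> .   bit 16 = 0  t=0,i=4
  .#### -> #   bit 15 = 1  t=1,i=16
  .###. -> .   bit 14 = 0  t=3,i=18
  .##.# -> #   bit 13 = 1  t=0,i=10
  .##.. -> #   bit 12 = 1  t=1,i=0
  .#.## -> .   bit 11 = 0  t=1,i=4
  .#.#. -> #   bit 10 = 1  t=4,i=11
  .#..# -> .   bit 9 = 0  t=1,i=11
  .#... -> #   bit 8 = 1  t=0,i=3
  ..### -> .   bit 7 = 0  t=2,i=16
  ..##. -> .   bit 6 = 0  t=0,i=9
  ..#.# -> #   bit 5 = 1  t=1,i=3
  ..#.. -> .   bit 4 = 0  t=0,i=2
  ...## -> .   bit 3 = 0  t=0,i=8
  ...#. -> .   bit 2 = 0  t=0,i=1
  ....# -> .   bit 1 = 0  t=0,i=7
  ..... -> #   bit 0 = 1  t=0,i=5
  bits 11010000011010101011010100100001 = 3496654113

3496654113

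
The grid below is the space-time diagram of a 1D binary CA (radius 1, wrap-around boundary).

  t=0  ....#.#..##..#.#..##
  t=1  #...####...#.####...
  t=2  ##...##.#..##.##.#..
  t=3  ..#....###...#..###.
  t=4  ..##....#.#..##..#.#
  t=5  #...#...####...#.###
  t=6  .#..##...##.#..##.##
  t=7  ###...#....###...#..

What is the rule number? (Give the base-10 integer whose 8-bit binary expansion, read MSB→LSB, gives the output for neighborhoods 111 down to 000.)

  nb ###: next=#  (t=1,i=5, bit7=1)
  nb ##.: next=.  (t=0,i=10, bit6=0)
  nb #.#: next=#  (t=0,i=5, bit5=1)
  nb #..: next=#  (t=0,i=0, bit4=1)
  nb .##: next=.  (t=0,i=9, bit3=0)
  nb .#.: next=#  (t=0,i=4, bit2=1)
  nb ..#: next=.  (t=0,i=3, bit1=0)
  nb ...: next=.  (t=0,i=1, bit0=0)
  bits 10110100 = 180

180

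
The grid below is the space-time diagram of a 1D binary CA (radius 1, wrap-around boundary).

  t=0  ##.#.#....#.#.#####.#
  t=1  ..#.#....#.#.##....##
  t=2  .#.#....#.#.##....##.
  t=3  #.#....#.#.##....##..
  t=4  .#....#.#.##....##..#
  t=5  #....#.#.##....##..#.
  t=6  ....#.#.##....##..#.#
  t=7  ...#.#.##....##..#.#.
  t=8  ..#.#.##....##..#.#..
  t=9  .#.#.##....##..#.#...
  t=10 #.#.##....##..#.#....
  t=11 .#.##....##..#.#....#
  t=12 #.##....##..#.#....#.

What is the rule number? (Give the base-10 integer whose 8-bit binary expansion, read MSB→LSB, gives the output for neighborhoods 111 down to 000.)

  [7] ### => .  t=0,i=0
  [6] ##. => .  t=0,i=1
  [5] #.# => #  t=0,i=2
  [4] #.. => .  t=0,i=6
  [3] .## => #  t=0,i=14
  [2] .#. => .  t=0,i=3
  [1] ..# => #  t=0,i=9
  [0] ... => .  t=0,i=7
  bits 00101010 = 42

42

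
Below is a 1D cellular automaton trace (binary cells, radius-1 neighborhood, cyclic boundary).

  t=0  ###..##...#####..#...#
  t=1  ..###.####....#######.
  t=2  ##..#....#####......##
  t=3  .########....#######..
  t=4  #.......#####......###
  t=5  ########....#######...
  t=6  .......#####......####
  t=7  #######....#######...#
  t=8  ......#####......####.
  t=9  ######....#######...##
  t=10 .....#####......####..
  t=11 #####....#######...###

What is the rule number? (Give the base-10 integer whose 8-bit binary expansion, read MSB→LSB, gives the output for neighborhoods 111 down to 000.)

  ### -> .   bit 7 = 0  t=0,i=0
  ##. -> #   bit 6 = 1  t=0,i=2
  #.# -> .   bit 5 = 0  t=1,i=5
  #.. -> #   bit 4 = 1  t=0,i=3
  .## -> .   bit 3 = 0  t=0,i=5
  .#. -> #   bit 2 = 1  t=0,i=17
  ..# -> #   bit 1 = 1  t=0,i=4
  ... -> #   bit 0 = 1  t=0,i=8
  bits 01010111 = 87

87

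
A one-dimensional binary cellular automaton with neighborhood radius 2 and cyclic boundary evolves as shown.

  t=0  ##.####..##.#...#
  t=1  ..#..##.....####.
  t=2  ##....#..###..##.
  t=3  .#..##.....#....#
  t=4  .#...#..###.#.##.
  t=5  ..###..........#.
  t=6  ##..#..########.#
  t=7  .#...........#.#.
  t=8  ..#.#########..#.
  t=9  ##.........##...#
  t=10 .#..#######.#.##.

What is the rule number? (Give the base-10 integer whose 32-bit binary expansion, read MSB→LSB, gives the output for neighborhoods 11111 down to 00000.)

  nb #####: next=.  (t=6,i=9, bit31=0)
  nb ####.: next=#  (t=0,i=5, bit30=1)
  nb ###.#: next=.  (t=0,i=1, bit29=0)
  nb ###..: next=#  (t=0,i=6, bit28=1)
  nb ##.##: next=#  (t=0,i=2, bit27=1)
  nb ##.#.: next=.  (t=0,i=11, bit26=0)
  nb ##..#: next=.  (t=0,i=7, bit25=0)
  nb ##...: next=.  (t=1,i=7, bit24=0)
  nb #.###: next=.  (t=0,i=3, bit23=0)
  nb #.##.: next=.  (t=2,i=0, bit22=0)
  nb #.#.#: next=.  (t=4,i=12, bit21=0)
  nb #.#..: next=#  (t=0,i=12, bit20=1)
  nb #..##: next=.  (t=0,i=8, bit19=0)
  nb #..#.: next=.  (t=4,i=0, bit18=0)
  nb #...#: next=#  (t=0,i=14, bit17=1)
  nb #....: next=.  (t=1,i=8, bit16=0)
  nb .####: next=.  (t=0,i=4, bit15=0)
  nb .###.: next=.  (t=0,i=0, bit14=0)
  nb .##.#: next=.  (t=0,i=10, bit13=0)
  nb .##..: next=#  (t=1,i=6, bit12=1)
  nb .#.##: next=.  (t=4,i=13, bit11=0)
  nb .#.#.: next=.  (t=3,i=0, bit10=0)
  nb .#..#: next=.  (t=1,i=3, bit9=0)
  nb .#...: next=#  (t=0,i=13, bit8=1)
  nb ..###: next=.  (t=0,i=16, bit7=0)
  nb ..##.: next=.  (t=0,i=9, bit6=0)
  nb ..#.#: next=.  (t=3,i=16, bit5=0)
  nb ..#..: next=.  (t=1,i=2, bit4=0)
  nb ...##: next=#  (t=0,i=15, bit3=1)
  nb ...#.: next=#  (t=1,i=1, bit2=1)
  nb ....#: next=#  (t=1,i=10, bit1=1)
  nb .....: next=#  (t=1,i=9, bit0=1)
  bits 01011000000100100001000100001111 = 1477579023

1477579023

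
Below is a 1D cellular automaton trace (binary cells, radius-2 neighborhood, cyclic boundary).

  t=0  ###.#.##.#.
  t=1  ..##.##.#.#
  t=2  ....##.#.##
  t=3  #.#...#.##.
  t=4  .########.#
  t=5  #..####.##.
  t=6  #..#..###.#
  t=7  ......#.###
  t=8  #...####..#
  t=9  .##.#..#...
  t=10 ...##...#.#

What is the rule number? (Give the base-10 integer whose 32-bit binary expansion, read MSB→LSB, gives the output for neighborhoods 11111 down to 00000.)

  #####|#  b31=1 t=4,i=3
  ####.|.  b30=0 t=4,i=7
  ###.#|#  b29=1 t=0,i=2
  ###..|#  b28=1 t=7,i=10
  ##.##|#  b27=1 t=1,i=4
  ##.#.|#  b26=1 t=0,i=3
  ##..#|.  b25=0 t=6,i=1
  ##...|#  b24=1 t=2,i=0
  #.###|.  b23=0 t=0,i=0
  #.##.|#  b22=1 t=0,i=6
  #.#.#|.  b21=0 t=0,i=4
  #.#..|#  b20=1 t=1,i=10
  #..##|.  b19=0 t=1,i=1
  #..#.|.  b18=0 t=6,i=2
  #...#|#  b17=1 t=3,i=4
  #....|.  b16=0 t=2,i=1
  .####|.  b15=0 t=4,i=2
  .###.|.  b14=0 t=0,i=1
  .##.#|.  b13=0 t=0,i=7
  .##..|.  b12=0 t=2,i=10
  .#.##|#  b11=1 t=0,i=5
  .#.#.|#  b10=1 t=1,i=9
  .#..#|.  b9=0 t=1,i=0
  .#...|#  b8=1 t=3,i=3
  ..###|#  b7=1 t=5,i=3
  ..##.|.  b6=0 t=1,i=2
  ..#.#|#  b5=1 t=3,i=6
  ..#..|.  b4=0 t=6,i=3
  ...##|.  b3=0 t=2,i=3
  ...#.|#  b2=1 t=3,i=5
  ....#|#  b1=1 t=2,i=2
  .....|.  b0=0 t=7,i=2
  bits 10111101010100100000110110100110 = 3176271270

3176271270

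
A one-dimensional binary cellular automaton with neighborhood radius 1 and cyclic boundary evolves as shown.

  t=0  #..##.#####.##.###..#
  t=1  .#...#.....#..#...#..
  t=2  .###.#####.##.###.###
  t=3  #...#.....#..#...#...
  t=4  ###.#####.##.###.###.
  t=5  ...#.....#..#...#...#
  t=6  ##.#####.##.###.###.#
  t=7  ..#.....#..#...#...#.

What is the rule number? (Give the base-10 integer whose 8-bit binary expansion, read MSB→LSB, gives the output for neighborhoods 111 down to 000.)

  [7] ### => .  t=0,i=7
  [6] ##. => .  t=0,i=0
  [5] #.# => #  t=0,i=5
  [4] #.. => #  t=0,i=1
  [3] .## => .  t=0,i=3
  [2] .#. => #  t=1,i=1
  [1] ..# => .  t=0,i=2
  [0] ... => #  t=1,i=3
  bits 00110101 = 53

53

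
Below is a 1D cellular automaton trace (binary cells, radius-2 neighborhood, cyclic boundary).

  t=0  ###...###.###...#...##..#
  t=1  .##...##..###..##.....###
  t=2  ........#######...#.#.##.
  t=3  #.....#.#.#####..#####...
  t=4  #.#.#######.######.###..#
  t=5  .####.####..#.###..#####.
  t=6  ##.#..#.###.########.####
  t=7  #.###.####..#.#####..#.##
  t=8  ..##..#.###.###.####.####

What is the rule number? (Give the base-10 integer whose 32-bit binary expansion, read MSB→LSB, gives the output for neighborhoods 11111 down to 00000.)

  ##### -> #   bit 31 = 1  t=2,i=10
  ####. -> #   bit 30 = 1  t=0,i=1
  ###.# -> .   bit 29 = 0  t=0,i=8
  ###.. -> #   bit 28 = 1  t=0,i=2
  ##.## -> .   bit 27 = 0  t=0,i=9
  ##.#. -> #   bit 26 = 1  t=4,i=1
  ##..# -> #   bit 25 = 1  t=0,i=22
  ##... -> .   bit 24 = 0  t=0,i=3
  #.### -> #   bit 23 = 1  t=0,i=10
  #.##. -> .   bit 22 = 0  t=1,i=1
  #.#.# -> #   bit 21 = 1  t=2,i=20
  #.#.. -> #   bit 20 = 1  t=6,i=3
  #..## -> #   bit 19 = 1  t=0,i=23
  #..#. -> .   bit 18 = 0  t=5,i=11
  #...# -> .   bit 17 = 0  t=0,i=4
  #.... -> #   bit 16 = 1  t=1,i=18
  .#### -> .   bit 15 = 0  t=0,i=0
  .###. -> #   bit 14 = 1  t=0,i=7
  .##.# -> .   bit 13 = 0  t=4,i=0
  .##.. -> .   bit 12 = 0  t=0,i=21
  .#.## -> #   bit 11 = 1  t=2,i=21
  .#.#. -> #   bit 10 = 1  t=2,i=19
  .#..# -> #   bit 9 = 1  t=6,i=4
  .#... -> .   bit 8 = 0  t=0,i=17
  ..### -> #   bit 7 = 1  t=0,i=6
  ..##. -> .   bit 6 = 0  t=0,i=20
  ..#.# -> #   bit 5 = 1  t=2,i=18
  ..#.. -> #   bit 4 = 1  t=0,i=16
  ...## -> .   bit 3 = 0  t=0,i=5
  ...#. -> #   bit 2 = 1  t=0,i=15
  ....# -> #   bit 1 = 1  t=1,i=20
  ..... -> .   bit 0 = 0  t=1,i=19
  bits 11010110101110010100111010110110 = 3602468534

3602468534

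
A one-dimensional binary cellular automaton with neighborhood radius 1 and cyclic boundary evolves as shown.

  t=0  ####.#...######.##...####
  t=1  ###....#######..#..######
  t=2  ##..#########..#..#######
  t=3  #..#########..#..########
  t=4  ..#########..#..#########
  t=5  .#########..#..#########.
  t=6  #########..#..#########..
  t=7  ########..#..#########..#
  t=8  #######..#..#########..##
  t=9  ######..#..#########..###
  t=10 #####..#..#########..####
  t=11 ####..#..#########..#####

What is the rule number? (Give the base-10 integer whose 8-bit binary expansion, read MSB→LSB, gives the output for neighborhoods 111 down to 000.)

  ### -> #   bit 7 = 1  t=0,i=0
  ##. -> .   bit 6 = 0  t=0,i=3
  #.# -> .   bit 5 = 0  t=0,i=4
  #.. -> .   bit 4 = 0  t=0,i=6
  .## -> #   bit 3 = 1  t=0,i=9
  .#. -> .   bit 2 = 0  t=0,i=5
  ..# -> #   bit 1 = 1  t=0,i=8
  ... -> #   bit 0 = 1  t=0,i=7
  bits 10001011 = 139

139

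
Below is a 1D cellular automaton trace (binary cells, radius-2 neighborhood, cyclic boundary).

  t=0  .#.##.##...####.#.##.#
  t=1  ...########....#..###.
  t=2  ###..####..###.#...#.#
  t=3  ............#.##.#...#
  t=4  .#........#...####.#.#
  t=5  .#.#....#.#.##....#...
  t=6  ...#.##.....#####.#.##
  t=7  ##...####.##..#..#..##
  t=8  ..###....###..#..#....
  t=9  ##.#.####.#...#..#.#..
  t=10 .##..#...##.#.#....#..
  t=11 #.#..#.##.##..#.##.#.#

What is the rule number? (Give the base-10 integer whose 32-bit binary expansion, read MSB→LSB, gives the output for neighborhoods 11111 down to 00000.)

  ##### -> #   bit 31 = 1  t=1,i=5
  ####. -> .   bit 30 = 0  t=0,i=13
  ###.# -> .   bit 29 = 0  t=0,i=14
  ###.. -> .   bit 28 = 0  t=1,i=10
  ##.## -> #   bit 27 = 1  t=0,i=5
  ##.#. -> #   bit 26 = 1  t=0,i=15
  ##..# -> .   bit 25 = 0  t=2,i=3
  ##... -> #   bit 24 = 1  t=0,i=8
  #.### -> #   bit 23 = 1  t=2,i=21
  #.##. -> #   bit 22 = 1  t=0,i=3
  #.#.# -> .   bit 21 = 0  t=0,i=1
  #.#.. -> #   bit 20 = 1  t=2,i=15
  #..## -> .   bit 19 = 0  t=1,i=17
  #..#. -> .   bit 18 = 0  t=7,i=13
  #...# -> #   bit 17 = 1  t=0,i=9
  #.... -> #   bit 16 = 1  t=1,i=0
  .#### -> .   bit 15 = 0  t=0,i=12
  .###. -> #   bit 14 = 1  t=1,i=19
  .##.# -> #   bit 13 = 1  t=0,i=4
  .##.. -> #   bit 12 = 1  t=0,i=7
  .#.## -> .   bit 11 = 0  t=0,i=2
  .#.#. -> .   bit 10 = 0  t=0,i=0
  .#..# -> .   bit 9 = 0  t=1,i=16
  .#... -> .   bit 8 = 0  t=2,i=16
  ..### -> .   bit 7 = 0  t=0,i=11
  ..##. -> .   bit 6 = 0  t=9,i=0
  ..#.# -> .   bit 5 = 0  t=2,i=19
  ..#.. -> #   bit 4 = 1  t=1,i=15
  ...## -> #   bit 3 = 1  t=0,i=10
  ...#. -> .   bit 2 = 0  t=1,i=14
  ....# -> #   bit 1 = 1  t=1,i=1
  ..... -> .   bit 0 = 0  t=3,i=2
  bits 10001101110100110111000000011010 = 2379444250

2379444250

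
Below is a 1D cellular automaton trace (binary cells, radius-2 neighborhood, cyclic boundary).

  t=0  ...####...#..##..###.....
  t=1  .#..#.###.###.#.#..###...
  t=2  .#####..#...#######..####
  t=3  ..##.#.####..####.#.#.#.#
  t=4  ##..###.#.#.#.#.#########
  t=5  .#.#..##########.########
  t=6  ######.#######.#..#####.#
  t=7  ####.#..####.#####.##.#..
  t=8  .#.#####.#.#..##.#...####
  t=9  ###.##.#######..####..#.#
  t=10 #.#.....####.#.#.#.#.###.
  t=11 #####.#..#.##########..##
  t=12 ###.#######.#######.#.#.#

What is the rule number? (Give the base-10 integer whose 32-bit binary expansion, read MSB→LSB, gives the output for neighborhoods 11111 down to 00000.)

  ##### -> #   bit 31 = 1  t=2,i=3
  ####. -> .   bit 30 = 0  t=0,i=5
  ###.# -> #   bit 29 = 1  t=1,i=8
  ###.. -> #   bit 28 = 1  t=0,i=6
  ##.## -> .   bit 27 = 0  t=1,i=9
  ##.#. -> #   bit 26 = 1  t=1,i=13
  ##..# -> .   bit 25 = 0  t=0,i=15
  ##... -> #   bit 24 = 1  t=0,i=7
  #.### -> .   bit 23 = 0  t=1,i=6
  #.##. -> .   bit 22 = 0  t=7,i=19
  #.#.# -> #   bit 21 = 1  t=1,i=14
  #.#.. -> #   bit 20 = 1  t=1,i=16
  #..## -> #   bit 19 = 1  t=0,i=12
  #..#. -> #   bit 18 = 1  t=1,i=3
  #...# -> #   bit 17 = 1  t=0,i=8
  #.... -> #   bit 16 = 1  t=0,i=21
  .#### -> #   bit 15 = 1  t=0,i=4
  .###. -> .   bit 14 = 0  t=0,i=18
  .##.# -> .   bit 13 = 0  t=3,i=3
  .##.. -> #   bit 12 = 1  t=0,i=14
  .#.## -> #   bit 11 = 1  t=1,i=5
  .#.#. -> #   bit 10 = 1  t=1,i=15
  .#..# -> #   bit 9 = 1  t=0,i=11
  .#... -> #   bit 8 = 1  t=2,i=9
  ..### -> .   bit 7 = 0  t=0,i=3
  ..##. -> .   bit 6 = 0  t=0,i=13
  ..#.# -> #   bit 5 = 1  t=1,i=4
  ..#.. -> #   bit 4 = 1  t=0,i=10
  ...## -> .   bit 3 = 0  t=0,i=2
  ...#. -> .   bit 2 = 0  t=0,i=9
  ....# -> #   bit 1 = 1  t=0,i=1
  ..... -> .   bit 0 = 0  t=0,i=0
  bits 10110101001111111001111100110010 = 3040845618

3040845618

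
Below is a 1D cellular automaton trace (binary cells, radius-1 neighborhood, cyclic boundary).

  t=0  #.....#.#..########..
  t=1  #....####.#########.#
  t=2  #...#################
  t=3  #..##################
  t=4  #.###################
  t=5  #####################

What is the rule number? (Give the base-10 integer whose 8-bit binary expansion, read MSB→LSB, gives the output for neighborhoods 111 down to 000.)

  ### -> #   bit 7 = 1  t=0,i=12
  ##. -> #   bit 6 = 1  t=0,i=18
  #.# -> #   bit 5 = 1  t=0,i=7
  #.. -> .   bit 4 = 0  t=0,i=1
  .## -> #   bit 3 = 1  t=0,i=11
  .#. -> #   bit 2 = 1  t=0,i=0
  ..# -> #   bit 1 = 1  t=0,i=5
  ... -> .   bit 0 = 0  t=0,i=2
  bits 11101110 = 238

238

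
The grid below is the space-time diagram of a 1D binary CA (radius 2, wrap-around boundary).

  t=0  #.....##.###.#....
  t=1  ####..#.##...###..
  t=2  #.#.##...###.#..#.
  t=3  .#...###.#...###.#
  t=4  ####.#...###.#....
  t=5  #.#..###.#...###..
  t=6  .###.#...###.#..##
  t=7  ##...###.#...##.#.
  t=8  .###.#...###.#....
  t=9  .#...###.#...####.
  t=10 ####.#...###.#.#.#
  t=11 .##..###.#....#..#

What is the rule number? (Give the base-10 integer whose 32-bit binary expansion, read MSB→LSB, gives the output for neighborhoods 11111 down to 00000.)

3415676881

  [31] ##### => #  t=10,i=1
  [30] ####. => #  t=1,i=2
  [29] ###.# => .  t=0,i=11
  [28] ###.. => .  t=1,i=3
  [27] ##.## => #  t=0,i=8
  [26] ##.#. => .  t=0,i=12
  [25] ##..# => #  t=1,i=4
  [24] ##... => #  t=1,i=10
  [23] #.### => #  t=0,i=9
  [22] #.##. => .  t=1,i=8
  [21] #.#.# => .  t=2,i=0
  [20] #.#.. => #  t=0,i=13
  [19] #..## => .  t=1,i=17
  [18] #..#. => #  t=1,i=5
  [17] #...# => #  t=1,i=11
  [16] #.... => #  t=0,i=2
  [15] .#### => .  t=1,i=1
  [14] .###. => .  t=0,i=10
  [13] .##.# => .  t=0,i=7
  [12] .##.. => #  t=1,i=9
  [11] .#.## => .  t=1,i=7
  [10] .#.#. => #  t=2,i=1
  [9] .#..# => #  t=2,i=14
  [8] .#... => #  t=0,i=1
  [7] ..### => #  t=1,i=0
  [6] ..##. => #  t=0,i=6
  [5] ..#.# => .  t=1,i=6
  [4] ..#.. => #  t=0,i=0
  [3] ...## => .  t=0,i=5
  [2] ...#. => .  t=0,i=17
  [1] ....# => .  t=0,i=4
  [0] ..... => #  t=0,i=3
  bits 11001011100101110001011111010001 = 3415676881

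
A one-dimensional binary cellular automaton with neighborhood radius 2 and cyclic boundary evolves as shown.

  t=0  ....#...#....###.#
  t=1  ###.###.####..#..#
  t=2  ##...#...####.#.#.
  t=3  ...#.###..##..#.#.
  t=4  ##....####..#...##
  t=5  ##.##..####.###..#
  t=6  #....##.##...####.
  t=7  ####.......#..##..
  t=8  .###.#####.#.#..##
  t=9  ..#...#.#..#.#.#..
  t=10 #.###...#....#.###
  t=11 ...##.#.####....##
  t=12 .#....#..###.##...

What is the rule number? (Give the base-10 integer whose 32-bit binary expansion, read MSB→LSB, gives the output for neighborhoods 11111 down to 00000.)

1379647763

  ##### -> .   bit 31 = 0  t=8,i=7
  ####. -> #   bit 30 = 1  t=1,i=1
  ###.# -> .   bit 29 = 0  t=0,i=15
  ###.. -> #   bit 28 = 1  t=1,i=11
  ##.## -> .   bit 27 = 0  t=1,i=3
  ##.#. -> .   bit 26 = 0  t=0,i=16
  ##..# -> #   bit 25 = 1  t=1,i=12
  ##... -> .   bit 24 = 0  t=2,i=2
  #.### -> .   bit 23 = 0  t=1,i=4
  #.##. -> .   bit 22 = 0  t=2,i=0
  #.#.# -> #   bit 21 = 1  t=2,i=14
  #.#.. -> #   bit 20 = 1  t=0,i=17
  #..## -> #   bit 19 = 1  t=1,i=16
  #..#. -> .   bit 18 = 0  t=1,i=13
  #...# -> #   bit 17 = 1  t=0,i=6
  #.... -> #   bit 16 = 1  t=0,i=1
  .#### -> #   bit 15 = 1  t=1,i=0
  .###. -> #   bit 14 = 1  t=0,i=14
  .##.# -> .   bit 13 = 0  t=6,i=6
  .##.. -> .   bit 12 = 0  t=2,i=1
  .#.## -> .   bit 11 = 0  t=2,i=17
  .#.#. -> .   bit 10 = 0  t=2,i=15
  .#..# -> .   bit 9 = 0  t=1,i=15
  .#... -> #   bit 8 = 1  t=0,i=0
  ..### -> .   bit 7 = 0  t=0,i=13
  ..##. -> .   bit 6 = 0  t=3,i=10
  ..#.# -> .   bit 5 = 0  t=3,i=3
  ..#.. -> #   bit 4 = 1  t=0,i=4
  ...## -> .   bit 3 = 0  t=0,i=12
  ...#. -> .   bit 2 = 0  t=0,i=3
  ....# -> #   bit 1 = 1  t=0,i=2
  ..... -> #   bit 0 = 1  t=7,i=6
  bits 01010010001110111100000100010011 = 1379647763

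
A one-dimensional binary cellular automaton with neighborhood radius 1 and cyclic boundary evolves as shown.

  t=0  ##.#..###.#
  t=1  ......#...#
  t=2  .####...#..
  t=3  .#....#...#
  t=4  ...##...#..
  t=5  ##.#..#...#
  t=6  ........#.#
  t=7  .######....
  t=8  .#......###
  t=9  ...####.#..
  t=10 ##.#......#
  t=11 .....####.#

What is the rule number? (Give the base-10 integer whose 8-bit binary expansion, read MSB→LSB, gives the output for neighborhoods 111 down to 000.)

  [7] ### => .  t=0,i=0
  [6] ##. => .  t=0,i=1
  [5] #.# => .  t=0,i=2
  [4] #.. => .  t=0,i=4
  [3] .## => #  t=0,i=6
  [2] .#. => .  t=0,i=3
  [1] ..# => .  t=0,i=5
  [0] ... => #  t=1,i=1
  bits 00001001 = 9

9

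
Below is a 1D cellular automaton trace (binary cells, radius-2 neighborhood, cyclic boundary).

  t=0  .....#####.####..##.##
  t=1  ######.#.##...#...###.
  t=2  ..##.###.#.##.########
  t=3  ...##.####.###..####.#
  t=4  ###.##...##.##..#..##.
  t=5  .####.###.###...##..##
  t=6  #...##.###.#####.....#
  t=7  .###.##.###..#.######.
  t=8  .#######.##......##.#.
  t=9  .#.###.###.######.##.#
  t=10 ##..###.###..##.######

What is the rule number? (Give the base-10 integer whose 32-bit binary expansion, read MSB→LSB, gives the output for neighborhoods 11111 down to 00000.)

3177408411

  #####|#  b31=1 t=0,i=7
  ####.|.  b30=0 t=0,i=8
  ###.#|#  b29=1 t=0,i=9
  ###..|#  b28=1 t=0,i=14
  ##.##|#  b27=1 t=0,i=10
  ##.#.|#  b26=1 t=1,i=6
  ##..#|.  b25=0 t=0,i=15
  ##...|#  b24=1 t=0,i=0
  #.###|.  b23=0 t=0,i=11
  #.##.|#  b22=1 t=0,i=20
  #.#.#|#  b21=1 t=1,i=7
  #.#..|.  b20=0 t=3,i=21
  #..##|.  b19=0 t=0,i=16
  #..#.|.  b18=0 t=4,i=15
  #...#|#  b17=1 t=1,i=12
  #....|#  b16=1 t=0,i=1
  .####|.  b15=0 t=0,i=6
  .###.|#  b14=1 t=1,i=19
  .##.#|#  b13=1 t=0,i=18
  .##..|.  b12=0 t=0,i=21
  .#.##|.  b11=0 t=1,i=8
  .#.#.|#  b10=1 t=9,i=0
  .#..#|#  b9=1 t=4,i=17
  .#...|#  b8=1 t=1,i=15
  ..###|#  b7=1 t=0,i=5
  ..##.|.  b6=0 t=0,i=17
  ..#.#|.  b5=0 t=7,i=13
  ..#..|#  b4=1 t=1,i=14
  ...##|#  b3=1 t=0,i=4
  ...#.|.  b2=0 t=1,i=13
  ....#|#  b1=1 t=0,i=3
  .....|#  b0=1 t=0,i=2
  bits 10111101011000110110011110011011 = 3177408411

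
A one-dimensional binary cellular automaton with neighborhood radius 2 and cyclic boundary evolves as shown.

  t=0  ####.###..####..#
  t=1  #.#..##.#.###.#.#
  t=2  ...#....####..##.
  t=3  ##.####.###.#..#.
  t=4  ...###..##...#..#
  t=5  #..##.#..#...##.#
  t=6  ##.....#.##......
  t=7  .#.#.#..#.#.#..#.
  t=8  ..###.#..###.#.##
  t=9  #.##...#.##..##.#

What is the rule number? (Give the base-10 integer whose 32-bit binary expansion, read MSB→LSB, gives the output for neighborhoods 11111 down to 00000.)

  ##### -> .   bit 31 = 0  t=0,i=1
  ####. -> #   bit 30 = 1  t=0,i=2
  ###.# -> .   bit 29 = 0  t=0,i=3
  ###.. -> .   bit 28 = 0  t=0,i=7
  ##.## -> .   bit 27 = 0  t=0,i=4
  ##.#. -> .   bit 26 = 0  t=1,i=1
  ##..# -> #   bit 25 = 1  t=0,i=8
  ##... -> .   bit 24 = 0  t=2,i=16
  #.### -> #   bit 23 = 1  t=0,i=5
  #.##. -> .   bit 22 = 0  t=1,i=16
  #.#.# -> #   bit 21 = 1  t=1,i=8
  #.#.. -> .   bit 20 = 0  t=1,i=2
  #..## -> .   bit 19 = 0  t=0,i=9
  #..#. -> .   bit 18 = 0  t=3,i=14
  #...# -> .   bit 17 = 0  t=4,i=1
  #.... -> #   bit 16 = 1  t=2,i=0
  .#### -> #   bit 15 = 1  t=0,i=0
  .###. -> #   bit 14 = 1  t=0,i=6
  .##.# -> .   bit 13 = 0  t=1,i=0
  .##.. -> #   bit 12 = 1  t=2,i=15
  .#.## -> #   bit 11 = 1  t=1,i=9
  .#.#. -> #   bit 10 = 1  t=7,i=2
  .#..# -> #   bit 9 = 1  t=1,i=3
  .#... -> #   bit 8 = 1  t=2,i=4
  ..### -> #   bit 7 = 1  t=0,i=10
  ..##. -> .   bit 6 = 0  t=1,i=5
  ..#.# -> .   bit 5 = 0  t=3,i=15
  ..#.. -> #   bit 4 = 1  t=2,i=3
  ...## -> .   bit 3 = 0  t=2,i=7
  ...#. -> .   bit 2 = 0  t=2,i=2
  ....# -> #   bit 1 = 1  t=2,i=1
  ..... -> .   bit 0 = 0  t=6,i=4
  bits 01000010101000011101111110010010 = 1117904786

1117904786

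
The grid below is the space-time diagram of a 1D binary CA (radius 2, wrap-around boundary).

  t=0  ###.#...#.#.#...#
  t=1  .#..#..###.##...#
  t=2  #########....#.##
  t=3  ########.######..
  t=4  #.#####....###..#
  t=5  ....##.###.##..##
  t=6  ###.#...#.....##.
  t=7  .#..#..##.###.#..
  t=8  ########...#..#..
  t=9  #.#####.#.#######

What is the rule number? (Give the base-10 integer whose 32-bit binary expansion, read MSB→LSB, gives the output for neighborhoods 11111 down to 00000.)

3239923447

  #####|#  b31=1 t=2,i=0
  ####.|#  b30=1 t=0,i=1
  ###.#|.  b29=0 t=0,i=2
  ###..|.  b28=0 t=2,i=8
  ##.##|.  b27=0 t=1,i=10
  ##.#.|.  b26=0 t=0,i=3
  ##..#|.  b25=0 t=3,i=15
  ##...|#  b24=1 t=1,i=13
  #.###|.  b23=0 t=2,i=15
  #.##.|.  b22=0 t=1,i=11
  #.#.#|.  b21=0 t=0,i=10
  #.#..|#  b20=1 t=0,i=4
  #..##|#  b19=1 t=1,i=6
  #..#.|#  b18=1 t=1,i=3
  #...#|.  b17=0 t=0,i=6
  #....|#  b16=1 t=2,i=10
  .####|.  b15=0 t=0,i=0
  .###.|#  b14=1 t=1,i=8
  .##.#|.  b13=0 t=4,i=0
  .##..|.  b12=0 t=1,i=12
  .#.##|#  b11=1 t=2,i=14
  .#.#.|#  b10=1 t=0,i=9
  .#..#|#  b9=1 t=1,i=2
  .#...|.  b8=0 t=0,i=5
  ..###|#  b7=1 t=0,i=16
  ..##.|#  b6=1 t=4,i=16
  ..#.#|#  b5=1 t=0,i=8
  ..#..|#  b4=1 t=1,i=4
  ...##|.  b3=0 t=0,i=15
  ...#.|#  b2=1 t=0,i=7
  ....#|#  b1=1 t=2,i=11
  .....|#  b0=1 t=6,i=11
  bits 11000001000111010100111011110111 = 3239923447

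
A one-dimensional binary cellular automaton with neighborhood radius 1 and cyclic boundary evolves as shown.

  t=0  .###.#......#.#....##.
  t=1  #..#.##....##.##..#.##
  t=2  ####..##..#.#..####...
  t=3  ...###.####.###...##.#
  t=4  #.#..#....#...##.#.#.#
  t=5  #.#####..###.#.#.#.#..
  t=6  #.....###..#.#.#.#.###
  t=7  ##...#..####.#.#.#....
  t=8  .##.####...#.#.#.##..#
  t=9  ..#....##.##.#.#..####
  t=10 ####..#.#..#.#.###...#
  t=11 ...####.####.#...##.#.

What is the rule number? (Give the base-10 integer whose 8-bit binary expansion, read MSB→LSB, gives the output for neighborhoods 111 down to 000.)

  ### -> .   bit 7 = 0  t=0,i=2
  ##. -> #   bit 6 = 1  t=0,i=3
  #.# -> .   bit 5 = 0  t=0,i=4
  #.. -> #   bit 4 = 1  t=0,i=6
  .## -> .   bit 3 = 0  t=0,i=1
  .#. -> #   bit 2 = 1  t=0,i=5
  ..# -> #   bit 1 = 1  t=0,i=0
  ... -> .   bit 0 = 0  t=0,i=7
  bits 01010110 = 86

86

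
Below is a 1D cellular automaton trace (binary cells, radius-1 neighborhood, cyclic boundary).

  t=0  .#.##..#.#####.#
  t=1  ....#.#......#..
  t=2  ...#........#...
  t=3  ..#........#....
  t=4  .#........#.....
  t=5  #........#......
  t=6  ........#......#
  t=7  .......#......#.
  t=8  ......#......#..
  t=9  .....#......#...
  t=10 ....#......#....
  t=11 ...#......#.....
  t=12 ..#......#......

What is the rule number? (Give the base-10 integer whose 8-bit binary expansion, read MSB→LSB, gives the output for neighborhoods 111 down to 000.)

66

  ### -> .   bit 7 = 0  t=0,i=10
  ##. -> #   bit 6 = 1  t=0,i=4
  #.# -> .   bit 5 = 0  t=0,i=0
  #.. -> .   bit 4 = 0  t=0,i=5
  .## -> .   bit 3 = 0  t=0,i=3
  .#. -> .   bit 2 = 0  t=0,i=1
  ..# -> #   bit 1 = 1  t=0,i=6
  ... -> .   bit 0 = 0  t=1,i=0
  bits 01000010 = 66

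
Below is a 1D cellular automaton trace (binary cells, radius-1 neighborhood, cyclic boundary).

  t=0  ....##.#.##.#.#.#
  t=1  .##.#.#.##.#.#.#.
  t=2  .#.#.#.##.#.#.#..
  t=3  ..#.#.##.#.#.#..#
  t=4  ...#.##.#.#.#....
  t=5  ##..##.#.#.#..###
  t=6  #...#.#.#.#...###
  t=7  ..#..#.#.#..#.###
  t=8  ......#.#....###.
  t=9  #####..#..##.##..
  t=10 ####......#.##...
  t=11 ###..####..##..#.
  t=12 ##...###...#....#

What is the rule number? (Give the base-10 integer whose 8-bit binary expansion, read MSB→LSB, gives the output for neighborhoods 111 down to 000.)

  ### -> #   bit 7 = 1  t=5,i=0
  ##. -> .   bit 6 = 0  t=0,i=5
  #.# -> #   bit 5 = 1  t=0,i=6
  #.. -> .   bit 4 = 0  t=0,i=0
  .## -> #   bit 3 = 1  t=0,i=4
  .#. -> .   bit 2 = 0  t=0,i=7
  ..# -> .   bit 1 = 0  t=0,i=3
  ... -> #   bit 0 = 1  t=0,i=1
  bits 10101001 = 169

169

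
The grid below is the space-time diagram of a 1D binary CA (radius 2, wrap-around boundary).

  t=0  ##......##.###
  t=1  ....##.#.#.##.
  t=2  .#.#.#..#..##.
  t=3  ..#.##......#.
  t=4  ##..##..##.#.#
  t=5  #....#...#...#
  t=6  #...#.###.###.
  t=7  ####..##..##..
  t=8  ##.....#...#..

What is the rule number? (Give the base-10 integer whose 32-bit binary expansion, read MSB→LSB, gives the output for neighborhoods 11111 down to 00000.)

13825421

  nb #####: next=.  (t=0,i=13, bit31=0)
  nb ####.: next=.  (t=0,i=0, bit30=0)
  nb ###.#: next=.  (t=6,i=8, bit29=0)
  nb ###..: next=.  (t=0,i=1, bit28=0)
  nb ##.##: next=.  (t=0,i=10, bit27=0)
  nb ##.#.: next=.  (t=1,i=6, bit26=0)
  nb ##..#: next=.  (t=2,i=13, bit25=0)
  nb ##...: next=.  (t=0,i=2, bit24=0)
  nb #.###: next=#  (t=0,i=11, bit23=1)
  nb #.##.: next=#  (t=1,i=11, bit22=1)
  nb #.#.#: next=.  (t=1,i=7, bit21=0)
  nb #.#..: next=#  (t=2,i=5, bit20=1)
  nb #..##: next=.  (t=2,i=10, bit19=0)
  nb #..#.: next=.  (t=2,i=0, bit18=0)
  nb #...#: next=#  (t=3,i=0, bit17=1)
  nb #....: next=.  (t=0,i=3, bit16=0)
  nb .####: next=#  (t=0,i=12, bit15=1)
  nb .###.: next=#  (t=4,i=0, bit14=1)
  nb .##.#: next=#  (t=0,i=9, bit13=1)
  nb .##..: next=#  (t=1,i=12, bit12=1)
  nb .#.##: next=.  (t=1,i=10, bit11=0)
  nb .#.#.: next=#  (t=1,i=8, bit10=1)
  nb .#..#: next=.  (t=2,i=6, bit9=0)
  nb .#...: next=#  (t=3,i=13, bit8=1)
  nb ..###: next=#  (t=7,i=0, bit7=1)
  nb ..##.: next=.  (t=0,i=8, bit6=0)
  nb ..#.#: next=.  (t=2,i=1, bit5=0)
  nb ..#..: next=.  (t=2,i=8, bit4=0)
  nb ...##: next=#  (t=0,i=7, bit3=1)
  nb ...#.: next=#  (t=3,i=1, bit2=1)
  nb ....#: next=.  (t=0,i=6, bit1=0)
  nb .....: next=#  (t=0,i=4, bit0=1)
  bits 00000000110100101111010110001101 = 13825421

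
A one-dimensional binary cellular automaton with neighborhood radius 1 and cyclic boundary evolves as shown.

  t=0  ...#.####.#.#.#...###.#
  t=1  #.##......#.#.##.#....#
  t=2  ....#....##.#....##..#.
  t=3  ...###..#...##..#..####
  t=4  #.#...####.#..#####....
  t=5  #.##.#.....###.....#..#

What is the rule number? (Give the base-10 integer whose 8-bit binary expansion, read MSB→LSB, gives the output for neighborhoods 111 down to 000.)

  [7] ### => .  t=0,i=6
  [6] ##. => .  t=0,i=8
  [5] #.# => .  t=0,i=4
  [4] #.. => #  t=0,i=0
  [3] .## => .  t=0,i=5
  [2] .#. => #  t=0,i=3
  [1] ..# => #  t=0,i=2
  [0] ... => .  t=0,i=1
  bits 00010110 = 22

22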